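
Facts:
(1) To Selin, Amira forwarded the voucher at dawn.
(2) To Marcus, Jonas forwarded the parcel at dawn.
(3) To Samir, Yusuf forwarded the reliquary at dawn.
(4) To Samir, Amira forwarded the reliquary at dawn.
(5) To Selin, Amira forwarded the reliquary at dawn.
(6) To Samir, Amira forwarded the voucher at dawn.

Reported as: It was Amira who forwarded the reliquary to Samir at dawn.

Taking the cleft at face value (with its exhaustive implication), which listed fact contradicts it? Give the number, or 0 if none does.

3

The cleft puts "Amira" in focus and presupposes the open proposition with same thing, recipient, setting (the reliquary / Samir / at dawn).
Exhaustivity: Amira is the only agent satisfying that background.
Fact (3) shares the background but with agent = Yusuf; exhaustivity is violated.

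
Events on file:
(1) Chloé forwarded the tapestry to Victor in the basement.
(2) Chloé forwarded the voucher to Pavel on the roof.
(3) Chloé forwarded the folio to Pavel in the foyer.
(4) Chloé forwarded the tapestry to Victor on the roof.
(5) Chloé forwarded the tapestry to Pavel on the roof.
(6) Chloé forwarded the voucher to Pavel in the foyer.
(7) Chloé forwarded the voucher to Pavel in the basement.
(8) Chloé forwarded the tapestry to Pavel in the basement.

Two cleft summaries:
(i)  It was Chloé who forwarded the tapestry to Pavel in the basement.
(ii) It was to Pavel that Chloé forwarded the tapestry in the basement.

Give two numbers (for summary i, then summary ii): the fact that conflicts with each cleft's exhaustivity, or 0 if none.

(i): focus "Chloé". No fact shares thing = the tapestry, recipient = Pavel, setting = in the basement with a different agent. 0.
(ii): focus "Pavel". Looking for agent = Chloé, thing = the tapestry, setting = in the basement with some other recipient — fact (1) has Victor there. Refuted.

0, 1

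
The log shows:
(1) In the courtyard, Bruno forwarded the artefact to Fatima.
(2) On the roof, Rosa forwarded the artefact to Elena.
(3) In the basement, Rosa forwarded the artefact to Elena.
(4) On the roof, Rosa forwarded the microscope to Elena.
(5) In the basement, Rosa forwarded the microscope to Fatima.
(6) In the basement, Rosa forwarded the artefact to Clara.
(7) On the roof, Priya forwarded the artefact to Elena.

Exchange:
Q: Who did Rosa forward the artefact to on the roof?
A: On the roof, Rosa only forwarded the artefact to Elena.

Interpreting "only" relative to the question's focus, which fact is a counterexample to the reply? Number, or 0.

0

The question "Who did ... to ...?" targets the recipient, so in the reply the focus falls on "Elena".
"Only" then excludes alternative recipients while the background — Rosa as agent and the artefact as thing and on the roof as setting — is held fixed.
No listed fact shares that background with another recipient. Nothing contradicts the reply.
(Fact (4) would refute a reading with focus on the thing — but that is not what the question asks.)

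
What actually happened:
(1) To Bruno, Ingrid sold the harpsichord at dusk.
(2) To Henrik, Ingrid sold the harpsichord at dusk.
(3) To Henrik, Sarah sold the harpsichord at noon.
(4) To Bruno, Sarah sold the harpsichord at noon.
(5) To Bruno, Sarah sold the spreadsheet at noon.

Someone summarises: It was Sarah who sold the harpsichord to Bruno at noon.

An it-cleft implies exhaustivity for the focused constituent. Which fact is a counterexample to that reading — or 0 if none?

Focus of the cleft: "Sarah" (the agent). Presupposed background: same thing, recipient, setting (the harpsichord / Bruno / at noon).
Exhaustivity: Sarah is the only agent satisfying that background.
Every other fact differs from the presupposition on some backgrounded slot, so none challenges the exhaustivity.

0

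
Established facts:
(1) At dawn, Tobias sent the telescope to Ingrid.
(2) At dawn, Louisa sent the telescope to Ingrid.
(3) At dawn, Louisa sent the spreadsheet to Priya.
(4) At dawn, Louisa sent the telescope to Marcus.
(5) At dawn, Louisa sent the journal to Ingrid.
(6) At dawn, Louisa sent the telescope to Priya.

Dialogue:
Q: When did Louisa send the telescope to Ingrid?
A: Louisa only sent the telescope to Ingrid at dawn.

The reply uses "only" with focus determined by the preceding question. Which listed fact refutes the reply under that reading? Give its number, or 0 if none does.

Answering "When did ...?" puts focus on the setting — here, "at dawn".
"Only" then excludes alternative settings while the background — Louisa as agent and the telescope as thing and Ingrid as recipient — is held fixed.
No listed fact shares that background with another setting. Nothing contradicts the reply.
(Fact (5) would refute a reading with focus on the thing — but that is not what the question asks.)

0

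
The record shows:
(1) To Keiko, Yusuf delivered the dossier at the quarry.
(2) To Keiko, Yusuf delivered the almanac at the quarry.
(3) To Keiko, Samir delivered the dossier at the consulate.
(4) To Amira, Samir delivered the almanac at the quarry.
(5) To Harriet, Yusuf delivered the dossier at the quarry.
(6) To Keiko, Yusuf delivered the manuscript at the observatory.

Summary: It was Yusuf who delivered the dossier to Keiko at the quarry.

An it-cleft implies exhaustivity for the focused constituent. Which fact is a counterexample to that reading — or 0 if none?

0

Focus of the cleft: "Yusuf" (the agent). Presupposed background: the dossier as thing and Keiko as recipient and at the quarry as setting.
The exhaustive reading says no other agent fits that background.
No listed fact matches the background with a different agent. Exhaustivity holds.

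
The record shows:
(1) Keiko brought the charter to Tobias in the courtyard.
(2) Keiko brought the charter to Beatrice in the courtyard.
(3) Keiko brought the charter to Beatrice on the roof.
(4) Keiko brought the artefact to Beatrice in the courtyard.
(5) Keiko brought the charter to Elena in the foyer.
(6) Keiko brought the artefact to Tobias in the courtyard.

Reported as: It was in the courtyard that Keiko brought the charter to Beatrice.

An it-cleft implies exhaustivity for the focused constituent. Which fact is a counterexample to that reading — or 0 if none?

The cleft puts "in the courtyard" in focus and presupposes the open proposition with agent = Keiko, thing = the charter, recipient = Beatrice.
Exhaustivity: in the courtyard is the only setting satisfying that background.
But fact (3) also has agent = Keiko, thing = the charter, recipient = Beatrice, with setting = on the roof — so the exhaustive reading fails.

3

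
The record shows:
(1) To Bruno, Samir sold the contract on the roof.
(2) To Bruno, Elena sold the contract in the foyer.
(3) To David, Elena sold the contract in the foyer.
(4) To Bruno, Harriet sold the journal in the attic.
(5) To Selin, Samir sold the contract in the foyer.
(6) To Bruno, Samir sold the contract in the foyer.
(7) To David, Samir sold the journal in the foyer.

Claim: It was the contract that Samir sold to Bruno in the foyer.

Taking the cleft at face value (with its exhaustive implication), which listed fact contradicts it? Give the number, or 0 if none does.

0

The cleft puts "the contract" in focus and presupposes the open proposition with Samir as agent and Bruno as recipient and in the foyer as setting.
The exhaustive reading says no other thing fits that background.
Every other fact differs from the presupposition on some backgrounded slot, so none challenges the exhaustivity.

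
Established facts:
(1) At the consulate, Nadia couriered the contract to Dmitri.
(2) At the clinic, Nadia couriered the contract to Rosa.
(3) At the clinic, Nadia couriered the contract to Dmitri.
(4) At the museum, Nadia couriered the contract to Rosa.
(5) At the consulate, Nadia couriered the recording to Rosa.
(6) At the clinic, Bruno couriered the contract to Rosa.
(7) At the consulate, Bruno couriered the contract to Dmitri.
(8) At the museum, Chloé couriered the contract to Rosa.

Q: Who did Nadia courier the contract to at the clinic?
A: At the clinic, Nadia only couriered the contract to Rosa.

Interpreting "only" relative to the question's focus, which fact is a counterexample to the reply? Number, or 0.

Answering "Who did ... to ...?" puts focus on the recipient — here, "Rosa".
"Only" then excludes alternative recipients while the background — agent = Nadia, thing = the contract, setting = at the clinic — is held fixed.
Fact (3) keeps agent = Nadia, thing = the contract, setting = at the clinic but has recipient = Dmitri; that refutes the reply.
(Fact (4) would refute a reading with focus on the setting — but that is not what the question asks.)

3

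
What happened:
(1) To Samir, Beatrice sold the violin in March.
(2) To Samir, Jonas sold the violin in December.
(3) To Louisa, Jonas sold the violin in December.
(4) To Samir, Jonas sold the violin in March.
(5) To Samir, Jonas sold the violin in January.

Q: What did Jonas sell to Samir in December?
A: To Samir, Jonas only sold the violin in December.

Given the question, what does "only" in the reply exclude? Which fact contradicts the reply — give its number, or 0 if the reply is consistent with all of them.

The question "What did ...?" targets the thing, so in the reply the focus falls on "the violin".
So "only" ranges over things; the rest (Jonas as agent and Samir as recipient and in December as setting) is presupposed.
No listed fact shares that background with another thing. Nothing contradicts the reply.
(Fact (4) would refute a reading with focus on the setting — but that is not what the question asks.)

0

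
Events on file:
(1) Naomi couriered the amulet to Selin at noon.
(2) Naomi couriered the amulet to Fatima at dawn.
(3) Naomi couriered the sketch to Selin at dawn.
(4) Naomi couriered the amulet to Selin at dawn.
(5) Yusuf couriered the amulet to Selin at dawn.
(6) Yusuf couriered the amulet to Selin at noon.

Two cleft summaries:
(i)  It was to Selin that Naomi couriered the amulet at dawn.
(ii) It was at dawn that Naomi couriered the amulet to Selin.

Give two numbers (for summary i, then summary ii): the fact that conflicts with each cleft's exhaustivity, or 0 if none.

(i): focus "Selin". Looking for agent = Naomi, thing = the amulet, setting = at dawn with some other recipient — fact (2) has Fatima there. Refuted.
(ii): focus "at dawn". Looking for agent = Naomi, thing = the amulet, recipient = Selin with some other setting — fact (1) has at noon there. Refuted.

2, 1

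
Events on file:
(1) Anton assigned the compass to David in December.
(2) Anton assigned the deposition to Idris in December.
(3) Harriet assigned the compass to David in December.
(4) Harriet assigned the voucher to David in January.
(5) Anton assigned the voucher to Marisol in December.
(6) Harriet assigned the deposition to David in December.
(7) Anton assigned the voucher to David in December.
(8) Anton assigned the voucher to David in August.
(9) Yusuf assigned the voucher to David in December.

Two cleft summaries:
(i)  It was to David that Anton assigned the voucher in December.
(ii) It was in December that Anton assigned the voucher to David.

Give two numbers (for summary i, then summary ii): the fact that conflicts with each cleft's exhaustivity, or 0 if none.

Summary (i) focuses "David" (the recipient); background same agent, thing, setting (Anton / the voucher / in December). Fact (5) matches that background with recipient = Marisol — refutes (i).
Summary (ii) focuses "in December" (the setting); background same agent, thing, recipient (Anton / the voucher / David). Fact (8) matches that background with setting = in August — refutes (ii).

5, 8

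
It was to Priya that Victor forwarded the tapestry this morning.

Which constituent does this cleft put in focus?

In an it-cleft "It was X that/who ...", the clefted constituent X is the focus; the that/who-clause expresses the presupposed open proposition.
Here the focus is "to Priya". The backgrounded (presupposed) material includes "Victor", "the tapestry" and "this morning".

to Priya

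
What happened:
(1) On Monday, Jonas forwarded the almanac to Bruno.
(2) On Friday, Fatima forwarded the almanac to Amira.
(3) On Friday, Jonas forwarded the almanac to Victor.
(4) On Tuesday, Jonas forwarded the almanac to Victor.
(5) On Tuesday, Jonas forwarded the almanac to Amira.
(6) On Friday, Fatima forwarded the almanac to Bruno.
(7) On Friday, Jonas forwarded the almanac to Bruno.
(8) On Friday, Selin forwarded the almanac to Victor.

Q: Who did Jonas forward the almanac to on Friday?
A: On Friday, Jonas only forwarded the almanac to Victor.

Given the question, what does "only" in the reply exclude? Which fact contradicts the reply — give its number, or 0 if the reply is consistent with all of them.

The question "Who did ... to ...?" targets the recipient, so in the reply the focus falls on "Victor".
"Only" then excludes alternative recipients while the background — agent = Jonas, thing = the almanac, setting = on Friday — is held fixed.
Fact (7) shares the background with a different recipient (Bruno) — counterexample.
(Fact (4) would refute a reading with focus on the setting — but that is not what the question asks.)

7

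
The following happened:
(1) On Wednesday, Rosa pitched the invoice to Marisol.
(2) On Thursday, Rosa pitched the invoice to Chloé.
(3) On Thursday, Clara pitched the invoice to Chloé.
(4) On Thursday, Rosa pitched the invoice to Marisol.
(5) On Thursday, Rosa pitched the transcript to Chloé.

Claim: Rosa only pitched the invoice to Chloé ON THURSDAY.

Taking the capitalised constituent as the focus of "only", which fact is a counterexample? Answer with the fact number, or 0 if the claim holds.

Focus (in capitals) is "on Thursday" — the setting. "Only" excludes alternative settings while holding fixed Rosa as agent and the invoice as thing and Chloé as recipient.
Every other fact changes something in the background, not just the setting. Nothing refutes the claim.

0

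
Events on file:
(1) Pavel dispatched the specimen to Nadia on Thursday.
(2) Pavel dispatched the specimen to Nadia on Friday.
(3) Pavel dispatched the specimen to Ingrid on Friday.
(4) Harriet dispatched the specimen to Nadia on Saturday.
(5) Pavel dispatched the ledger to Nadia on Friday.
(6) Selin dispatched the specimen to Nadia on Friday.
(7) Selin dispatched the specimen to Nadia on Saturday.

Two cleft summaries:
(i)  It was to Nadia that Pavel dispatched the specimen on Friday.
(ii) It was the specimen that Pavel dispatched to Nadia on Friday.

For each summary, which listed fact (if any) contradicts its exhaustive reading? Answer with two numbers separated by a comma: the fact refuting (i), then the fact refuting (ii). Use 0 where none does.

Summary (i) focuses "Nadia" (the recipient); background agent = Pavel, thing = the specimen, setting = on Friday. Fact (3) matches that background with recipient = Ingrid — refutes (i).
Summary (ii) focuses "the specimen" (the thing); background agent = Pavel, recipient = Nadia, setting = on Friday. Fact (5) matches that background with thing = the ledger — refutes (ii).

3, 5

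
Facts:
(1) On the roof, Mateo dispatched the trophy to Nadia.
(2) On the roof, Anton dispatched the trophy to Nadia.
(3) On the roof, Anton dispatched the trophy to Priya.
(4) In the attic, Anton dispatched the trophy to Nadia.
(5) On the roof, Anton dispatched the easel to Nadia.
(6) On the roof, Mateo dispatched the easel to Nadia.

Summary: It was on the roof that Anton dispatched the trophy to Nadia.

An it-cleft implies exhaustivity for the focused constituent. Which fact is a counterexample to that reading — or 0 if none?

Focus of the cleft: "on the roof" (the setting). Presupposed background: agent = Anton, thing = the trophy, recipient = Nadia.
Exhaustivity: on the roof is the only setting satisfying that background.
Fact (4) shares the background but with setting = in the attic; exhaustivity is violated.

4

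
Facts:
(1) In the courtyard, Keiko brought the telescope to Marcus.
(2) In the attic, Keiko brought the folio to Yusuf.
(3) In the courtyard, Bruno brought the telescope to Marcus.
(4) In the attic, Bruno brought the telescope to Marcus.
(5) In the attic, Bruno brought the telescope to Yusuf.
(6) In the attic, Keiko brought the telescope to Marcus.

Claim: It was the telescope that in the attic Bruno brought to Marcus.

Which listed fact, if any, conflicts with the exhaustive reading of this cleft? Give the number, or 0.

0

Focus of the cleft: "the telescope" (the thing). Presupposed background: agent = Bruno, recipient = Marcus, setting = in the attic.
The exhaustive reading says no other thing fits that background.
Every other fact differs from the presupposition on some backgrounded slot, so none challenges the exhaustivity.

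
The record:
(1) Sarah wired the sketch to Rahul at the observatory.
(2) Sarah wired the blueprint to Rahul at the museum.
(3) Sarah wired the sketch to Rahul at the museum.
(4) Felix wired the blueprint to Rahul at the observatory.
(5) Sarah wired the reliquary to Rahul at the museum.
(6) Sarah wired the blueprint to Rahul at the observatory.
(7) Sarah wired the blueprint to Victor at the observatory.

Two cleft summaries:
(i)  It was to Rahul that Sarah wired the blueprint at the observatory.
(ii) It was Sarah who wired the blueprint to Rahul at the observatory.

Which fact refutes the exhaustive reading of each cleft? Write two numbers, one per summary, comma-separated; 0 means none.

(i): focus "Rahul". Looking for agent = Sarah, thing = the blueprint, setting = at the observatory with some other recipient — fact (7) has Victor there. Refuted.
(ii): focus "Sarah". Looking for thing = the blueprint, recipient = Rahul, setting = at the observatory with some other agent — fact (4) has Felix there. Refuted.

7, 4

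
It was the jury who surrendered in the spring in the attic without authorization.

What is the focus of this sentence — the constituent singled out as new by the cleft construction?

In an it-cleft "It was X that/who ...", the clefted constituent X is the focus; the that/who-clause expresses the presupposed open proposition.
Here the focus is "the jury". The backgrounded (presupposed) material includes "without authorization", "in the spring" and "in the attic".

the jury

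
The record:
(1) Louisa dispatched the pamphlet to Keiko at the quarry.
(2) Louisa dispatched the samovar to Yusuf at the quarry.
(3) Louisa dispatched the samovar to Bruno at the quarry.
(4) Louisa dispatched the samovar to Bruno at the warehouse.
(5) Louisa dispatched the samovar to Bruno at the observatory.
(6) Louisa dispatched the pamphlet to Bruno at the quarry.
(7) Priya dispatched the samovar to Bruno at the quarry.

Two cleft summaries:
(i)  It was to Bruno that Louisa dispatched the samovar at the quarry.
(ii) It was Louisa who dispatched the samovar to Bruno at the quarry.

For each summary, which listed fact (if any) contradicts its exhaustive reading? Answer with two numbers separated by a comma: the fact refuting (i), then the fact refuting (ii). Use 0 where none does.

2, 7

(i): focus "Bruno". Looking for same agent, thing, setting (Louisa / the samovar / at the quarry) with some other recipient — fact (2) has Yusuf there. Refuted.
(ii): focus "Louisa". Looking for same thing, recipient, setting (the samovar / Bruno / at the quarry) with some other agent — fact (7) has Priya there. Refuted.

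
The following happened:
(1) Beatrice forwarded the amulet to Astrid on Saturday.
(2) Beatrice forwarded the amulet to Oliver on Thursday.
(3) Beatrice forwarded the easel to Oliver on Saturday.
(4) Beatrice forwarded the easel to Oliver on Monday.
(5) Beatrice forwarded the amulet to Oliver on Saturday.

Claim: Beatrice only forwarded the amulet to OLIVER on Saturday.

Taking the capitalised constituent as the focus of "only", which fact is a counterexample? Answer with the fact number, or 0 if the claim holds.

1

Focus (in capitals) is "Oliver" — the recipient. "Only" excludes alternative recipients while holding fixed agent = Beatrice, thing = the amulet, setting = on Saturday.
Fact (1) matches on agent = Beatrice, thing = the amulet, setting = on Saturday, but has recipient = Astrid instead. That refutes the claim.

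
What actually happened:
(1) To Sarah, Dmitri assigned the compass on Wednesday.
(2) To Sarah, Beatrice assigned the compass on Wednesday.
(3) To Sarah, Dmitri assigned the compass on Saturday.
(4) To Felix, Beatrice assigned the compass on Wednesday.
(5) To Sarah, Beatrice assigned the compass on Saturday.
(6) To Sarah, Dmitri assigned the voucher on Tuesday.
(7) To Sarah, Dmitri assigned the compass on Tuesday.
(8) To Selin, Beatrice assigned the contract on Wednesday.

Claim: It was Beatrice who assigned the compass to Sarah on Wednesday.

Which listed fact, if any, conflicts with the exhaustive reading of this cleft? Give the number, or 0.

Focus of the cleft: "Beatrice" (the agent). Presupposed background: thing = the compass, recipient = Sarah, setting = on Wednesday.
Exhaustivity: Beatrice is the only agent satisfying that background.
Fact (1) shares the background but with agent = Dmitri; exhaustivity is violated.

1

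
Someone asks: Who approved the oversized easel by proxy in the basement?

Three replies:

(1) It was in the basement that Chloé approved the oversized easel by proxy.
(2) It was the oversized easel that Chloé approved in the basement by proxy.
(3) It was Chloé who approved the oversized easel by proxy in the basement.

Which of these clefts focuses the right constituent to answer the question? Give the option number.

3

The question word "who" targets the subject (agent).
Option (1) clefts "in the basement" — the location, not what was asked.
Option (2) clefts "the oversized easel" — the direct object, not what was asked.
Option (3) clefts "Chloé" — that matches what the question asks about.
So the congruent reply is (3).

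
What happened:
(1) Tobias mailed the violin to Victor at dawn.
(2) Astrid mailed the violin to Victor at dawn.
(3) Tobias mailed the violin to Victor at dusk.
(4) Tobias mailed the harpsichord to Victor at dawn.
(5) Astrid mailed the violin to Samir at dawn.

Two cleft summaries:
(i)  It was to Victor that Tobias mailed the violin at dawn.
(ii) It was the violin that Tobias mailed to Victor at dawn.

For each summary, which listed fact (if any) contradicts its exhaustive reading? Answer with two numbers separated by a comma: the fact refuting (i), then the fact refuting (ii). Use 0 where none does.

(i): focus "Victor". No fact shares agent = Tobias, thing = the violin, setting = at dawn with a different recipient. 0.
(ii): focus "the violin". Looking for agent = Tobias, recipient = Victor, setting = at dawn with some other thing — fact (4) has the harpsichord there. Refuted.

0, 4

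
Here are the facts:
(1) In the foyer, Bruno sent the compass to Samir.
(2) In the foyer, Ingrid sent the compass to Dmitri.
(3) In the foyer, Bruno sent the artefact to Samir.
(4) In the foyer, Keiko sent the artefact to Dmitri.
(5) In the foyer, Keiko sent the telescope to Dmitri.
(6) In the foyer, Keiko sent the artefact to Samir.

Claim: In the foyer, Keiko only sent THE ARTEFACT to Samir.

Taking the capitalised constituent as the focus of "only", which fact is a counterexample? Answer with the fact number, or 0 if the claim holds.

0

The capitals mark "the artefact" as focus. So "only" rules out other things, with the rest (same agent, recipient, setting (Keiko / Samir / in the foyer)) as background.
Every other fact changes something in the background, not just the thing. Nothing refutes the claim.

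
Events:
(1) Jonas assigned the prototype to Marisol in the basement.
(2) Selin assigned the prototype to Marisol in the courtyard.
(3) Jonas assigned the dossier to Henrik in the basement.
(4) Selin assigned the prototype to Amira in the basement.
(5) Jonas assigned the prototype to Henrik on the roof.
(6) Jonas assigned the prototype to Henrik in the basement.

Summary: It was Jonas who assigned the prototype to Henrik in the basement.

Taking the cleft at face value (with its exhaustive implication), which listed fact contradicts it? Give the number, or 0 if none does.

0

Focus of the cleft: "Jonas" (the agent). Presupposed background: the prototype as thing and Henrik as recipient and in the basement as setting.
Exhaustivity: Jonas is the only agent satisfying that background.
No listed fact matches the background with a different agent. Exhaustivity holds.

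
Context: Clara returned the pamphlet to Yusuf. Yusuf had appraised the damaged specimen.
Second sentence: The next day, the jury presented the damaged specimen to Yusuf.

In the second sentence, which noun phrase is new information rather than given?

the jury

"the damaged specimen" and "Yusuf" in the second sentence are given — already mentioned in the context.
"the jury" has no antecedent in the context; it is discourse-new.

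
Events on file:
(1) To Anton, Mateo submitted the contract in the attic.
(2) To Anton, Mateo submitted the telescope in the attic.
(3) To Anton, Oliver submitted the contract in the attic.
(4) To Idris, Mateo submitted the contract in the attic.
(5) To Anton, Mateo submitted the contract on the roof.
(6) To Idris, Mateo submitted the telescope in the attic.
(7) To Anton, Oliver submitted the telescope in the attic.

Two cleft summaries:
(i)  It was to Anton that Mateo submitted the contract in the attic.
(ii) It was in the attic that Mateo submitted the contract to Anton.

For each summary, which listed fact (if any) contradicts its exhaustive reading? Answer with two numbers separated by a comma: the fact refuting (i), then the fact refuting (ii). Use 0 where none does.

4, 5

(i): focus "Anton". Looking for agent = Mateo, thing = the contract, setting = in the attic with some other recipient — fact (4) has Idris there. Refuted.
(ii): focus "in the attic". Looking for agent = Mateo, thing = the contract, recipient = Anton with some other setting — fact (5) has on the roof there. Refuted.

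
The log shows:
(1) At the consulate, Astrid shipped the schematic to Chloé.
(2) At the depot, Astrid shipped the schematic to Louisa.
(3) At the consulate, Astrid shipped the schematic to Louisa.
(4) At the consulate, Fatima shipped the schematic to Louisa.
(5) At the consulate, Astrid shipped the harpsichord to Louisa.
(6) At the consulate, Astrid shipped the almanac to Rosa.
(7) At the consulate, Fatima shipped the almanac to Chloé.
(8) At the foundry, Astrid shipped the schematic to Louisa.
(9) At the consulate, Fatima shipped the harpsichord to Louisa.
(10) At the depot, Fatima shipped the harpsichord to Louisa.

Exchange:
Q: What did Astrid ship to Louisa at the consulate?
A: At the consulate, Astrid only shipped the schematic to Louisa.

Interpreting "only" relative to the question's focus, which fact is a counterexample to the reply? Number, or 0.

The question "What did ...?" targets the thing, so in the reply the focus falls on "the schematic".
"Only" then excludes alternative things while the background — Astrid as agent and Louisa as recipient and at the consulate as setting — is held fixed.
Fact (5) keeps Astrid as agent and Louisa as recipient and at the consulate as setting but has thing = the harpsichord; that refutes the reply.
(Fact (2) would refute a reading with focus on the setting — but that is not what the question asks.)

5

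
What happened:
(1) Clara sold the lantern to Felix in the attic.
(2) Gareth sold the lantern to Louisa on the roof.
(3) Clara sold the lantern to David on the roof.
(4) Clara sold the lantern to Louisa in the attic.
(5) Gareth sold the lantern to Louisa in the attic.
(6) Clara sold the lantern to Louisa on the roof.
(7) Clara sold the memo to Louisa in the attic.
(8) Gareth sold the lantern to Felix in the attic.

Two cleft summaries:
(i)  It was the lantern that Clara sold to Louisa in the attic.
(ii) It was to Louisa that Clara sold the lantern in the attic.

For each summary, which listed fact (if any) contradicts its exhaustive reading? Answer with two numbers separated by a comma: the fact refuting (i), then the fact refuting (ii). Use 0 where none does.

7, 1

(i): focus "the lantern". Looking for agent = Clara, recipient = Louisa, setting = in the attic with some other thing — fact (7) has the memo there. Refuted.
(ii): focus "Louisa". Looking for agent = Clara, thing = the lantern, setting = in the attic with some other recipient — fact (1) has Felix there. Refuted.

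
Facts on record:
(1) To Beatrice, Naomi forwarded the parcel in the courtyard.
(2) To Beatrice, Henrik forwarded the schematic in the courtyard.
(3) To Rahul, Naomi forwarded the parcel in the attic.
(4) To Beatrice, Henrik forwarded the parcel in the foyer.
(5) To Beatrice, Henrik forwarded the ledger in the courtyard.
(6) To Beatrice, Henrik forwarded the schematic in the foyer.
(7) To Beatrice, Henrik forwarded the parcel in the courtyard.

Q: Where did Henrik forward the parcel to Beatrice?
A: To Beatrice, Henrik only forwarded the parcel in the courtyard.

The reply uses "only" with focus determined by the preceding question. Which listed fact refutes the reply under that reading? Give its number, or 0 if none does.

4

Answering "Where did ...?" puts focus on the setting — here, "in the courtyard".
So "only" ranges over settings; the rest (Henrik as agent and the parcel as thing and Beatrice as recipient) is presupposed.
Fact (4) shares the background with a different setting (in the foyer) — counterexample.
(Fact (2) would refute a reading with focus on the thing — but that is not what the question asks.)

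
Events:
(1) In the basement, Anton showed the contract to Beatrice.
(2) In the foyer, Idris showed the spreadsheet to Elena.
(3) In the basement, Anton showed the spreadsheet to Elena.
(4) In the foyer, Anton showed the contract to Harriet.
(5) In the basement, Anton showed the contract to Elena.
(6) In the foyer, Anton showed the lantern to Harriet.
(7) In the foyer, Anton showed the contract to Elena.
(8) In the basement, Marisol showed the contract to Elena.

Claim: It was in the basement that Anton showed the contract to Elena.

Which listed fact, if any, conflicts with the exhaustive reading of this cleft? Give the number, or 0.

7

The cleft puts "in the basement" in focus and presupposes the open proposition with same agent, thing, recipient (Anton / the contract / Elena).
Exhaustivity: in the basement is the only setting satisfying that background.
Fact (7) shares the background but with setting = in the foyer; exhaustivity is violated.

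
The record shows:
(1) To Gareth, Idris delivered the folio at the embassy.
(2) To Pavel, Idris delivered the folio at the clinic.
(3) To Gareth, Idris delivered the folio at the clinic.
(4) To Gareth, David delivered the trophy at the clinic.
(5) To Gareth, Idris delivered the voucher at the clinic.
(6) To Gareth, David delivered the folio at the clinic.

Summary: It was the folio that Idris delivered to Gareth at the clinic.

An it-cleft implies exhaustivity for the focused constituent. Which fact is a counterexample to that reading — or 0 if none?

Focus of the cleft: "the folio" (the thing). Presupposed background: agent = Idris, recipient = Gareth, setting = at the clinic.
The exhaustive reading says no other thing fits that background.
Fact (5) shares the background but with thing = the voucher; exhaustivity is violated.

5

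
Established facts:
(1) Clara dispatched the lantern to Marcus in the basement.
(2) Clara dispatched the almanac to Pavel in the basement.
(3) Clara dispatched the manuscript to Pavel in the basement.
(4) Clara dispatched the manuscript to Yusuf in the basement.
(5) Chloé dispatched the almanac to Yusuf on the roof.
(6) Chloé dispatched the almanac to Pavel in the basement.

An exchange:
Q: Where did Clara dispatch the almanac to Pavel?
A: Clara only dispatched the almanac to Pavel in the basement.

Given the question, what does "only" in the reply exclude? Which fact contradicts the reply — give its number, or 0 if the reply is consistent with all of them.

Answering "Where did ...?" puts focus on the setting — here, "in the basement".
So "only" ranges over settings; the rest (Clara as agent and the almanac as thing and Pavel as recipient) is presupposed.
No fact keeps Clara as agent and the almanac as thing and Pavel as recipient while changing the setting; every other fact differs on something backgrounded. The reply stands.
(Fact (3) would refute a reading with focus on the thing — but that is not what the question asks.)

0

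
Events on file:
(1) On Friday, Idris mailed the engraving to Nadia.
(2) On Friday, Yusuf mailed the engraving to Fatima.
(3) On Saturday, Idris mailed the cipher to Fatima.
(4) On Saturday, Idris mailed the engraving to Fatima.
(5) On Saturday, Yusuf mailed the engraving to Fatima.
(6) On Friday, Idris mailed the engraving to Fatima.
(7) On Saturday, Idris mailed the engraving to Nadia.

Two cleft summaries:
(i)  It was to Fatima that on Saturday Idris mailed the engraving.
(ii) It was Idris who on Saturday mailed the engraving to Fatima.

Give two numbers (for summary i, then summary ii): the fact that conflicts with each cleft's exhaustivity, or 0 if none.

(i): focus "Fatima". Looking for Idris as agent and the engraving as thing and on Saturday as setting with some other recipient — fact (7) has Nadia there. Refuted.
(ii): focus "Idris". Looking for the engraving as thing and Fatima as recipient and on Saturday as setting with some other agent — fact (5) has Yusuf there. Refuted.

7, 5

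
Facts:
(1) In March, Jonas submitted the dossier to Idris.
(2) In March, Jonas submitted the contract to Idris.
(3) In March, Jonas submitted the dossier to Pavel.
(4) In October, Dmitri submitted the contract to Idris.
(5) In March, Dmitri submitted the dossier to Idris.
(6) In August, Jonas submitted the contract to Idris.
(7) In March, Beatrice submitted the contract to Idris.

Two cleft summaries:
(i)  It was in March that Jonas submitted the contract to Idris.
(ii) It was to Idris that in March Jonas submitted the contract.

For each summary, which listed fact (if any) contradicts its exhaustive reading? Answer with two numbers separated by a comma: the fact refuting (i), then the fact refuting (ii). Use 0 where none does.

6, 0

Summary (i) focuses "in March" (the setting); background agent = Jonas, thing = the contract, recipient = Idris. Fact (6) matches that background with setting = in August — refutes (i).
Summary (ii) focuses "Idris" (the recipient); background agent = Jonas, thing = the contract, setting = in March. No fact matches that background with a different recipient, so 0.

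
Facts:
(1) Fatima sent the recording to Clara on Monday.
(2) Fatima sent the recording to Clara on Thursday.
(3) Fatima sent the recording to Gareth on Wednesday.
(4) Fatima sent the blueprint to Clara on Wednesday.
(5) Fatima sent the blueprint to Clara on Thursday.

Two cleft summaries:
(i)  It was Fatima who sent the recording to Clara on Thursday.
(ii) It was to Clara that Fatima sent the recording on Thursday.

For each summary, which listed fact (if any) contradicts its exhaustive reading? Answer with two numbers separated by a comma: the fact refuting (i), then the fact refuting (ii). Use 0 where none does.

Summary (i) focuses "Fatima" (the agent); background the recording as thing and Clara as recipient and on Thursday as setting. No fact matches that background with a different agent, so 0.
Summary (ii) focuses "Clara" (the recipient); background Fatima as agent and the recording as thing and on Thursday as setting. No fact matches that background with a different recipient, so 0.

0, 0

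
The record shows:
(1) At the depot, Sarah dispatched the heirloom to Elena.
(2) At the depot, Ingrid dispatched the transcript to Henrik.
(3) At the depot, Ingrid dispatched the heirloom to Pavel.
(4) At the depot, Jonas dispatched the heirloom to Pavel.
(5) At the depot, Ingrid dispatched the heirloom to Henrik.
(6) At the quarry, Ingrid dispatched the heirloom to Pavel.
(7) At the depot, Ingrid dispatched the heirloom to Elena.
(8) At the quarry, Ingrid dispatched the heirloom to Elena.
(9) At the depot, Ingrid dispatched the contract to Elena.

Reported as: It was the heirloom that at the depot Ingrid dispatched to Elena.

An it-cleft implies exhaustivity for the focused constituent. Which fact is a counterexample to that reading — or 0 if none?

9

Focus of the cleft: "the heirloom" (the thing). Presupposed background: agent = Ingrid, recipient = Elena, setting = at the depot.
Exhaustivity: the heirloom is the only thing satisfying that background.
Fact (9) shares the background but with thing = the contract; exhaustivity is violated.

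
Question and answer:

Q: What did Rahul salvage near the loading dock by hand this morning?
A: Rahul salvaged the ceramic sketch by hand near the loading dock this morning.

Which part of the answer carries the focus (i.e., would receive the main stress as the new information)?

the ceramic sketch

The wh-word "what" asks about the direct object.
In the answer, "Rahul", "this morning", "by hand" and "near the loading dock" are given — repeated from the question.
The constituent filling the direct object gap is "the ceramic sketch"; that is the focus and would carry nuclear stress.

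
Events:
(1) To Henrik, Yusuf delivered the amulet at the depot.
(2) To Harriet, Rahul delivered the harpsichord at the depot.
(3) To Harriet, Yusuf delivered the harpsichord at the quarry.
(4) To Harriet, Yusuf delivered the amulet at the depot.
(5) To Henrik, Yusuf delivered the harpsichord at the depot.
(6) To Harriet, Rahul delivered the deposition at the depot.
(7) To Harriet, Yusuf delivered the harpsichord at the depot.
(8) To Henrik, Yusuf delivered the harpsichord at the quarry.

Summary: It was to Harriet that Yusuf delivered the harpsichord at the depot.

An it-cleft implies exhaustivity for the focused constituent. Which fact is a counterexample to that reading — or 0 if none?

5

Focus of the cleft: "Harriet" (the recipient). Presupposed background: same agent, thing, setting (Yusuf / the harpsichord / at the depot).
Exhaustivity: Harriet is the only recipient satisfying that background.
Fact (5) shares the background but with recipient = Henrik; exhaustivity is violated.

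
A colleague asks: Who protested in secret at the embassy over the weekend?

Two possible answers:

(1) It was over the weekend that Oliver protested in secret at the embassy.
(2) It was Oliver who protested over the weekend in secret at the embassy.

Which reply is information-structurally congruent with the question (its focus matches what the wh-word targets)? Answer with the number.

2

The question word "who" targets the subject (agent).
Option (1) clefts "over the weekend" — the time, not what was asked.
Option (2) clefts "Oliver" — that matches what the question asks about.
So the congruent reply is (2).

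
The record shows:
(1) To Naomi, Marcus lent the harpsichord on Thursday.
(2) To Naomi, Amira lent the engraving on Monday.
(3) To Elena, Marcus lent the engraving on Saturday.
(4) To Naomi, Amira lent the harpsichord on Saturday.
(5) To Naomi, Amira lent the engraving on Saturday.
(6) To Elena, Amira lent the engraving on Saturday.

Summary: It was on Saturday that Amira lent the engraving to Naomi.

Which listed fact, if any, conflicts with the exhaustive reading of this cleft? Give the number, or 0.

Focus of the cleft: "on Saturday" (the setting). Presupposed background: agent = Amira, thing = the engraving, recipient = Naomi.
The exhaustive reading says no other setting fits that background.
But fact (2) also has agent = Amira, thing = the engraving, recipient = Naomi, with setting = on Monday — so the exhaustive reading fails.

2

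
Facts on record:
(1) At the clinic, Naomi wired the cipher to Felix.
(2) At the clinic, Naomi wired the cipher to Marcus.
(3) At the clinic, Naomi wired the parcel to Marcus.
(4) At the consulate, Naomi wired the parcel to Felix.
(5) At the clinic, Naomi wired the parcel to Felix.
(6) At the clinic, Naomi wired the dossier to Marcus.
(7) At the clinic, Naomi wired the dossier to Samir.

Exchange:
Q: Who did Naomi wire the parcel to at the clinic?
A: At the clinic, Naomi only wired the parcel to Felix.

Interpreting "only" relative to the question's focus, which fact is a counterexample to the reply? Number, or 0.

3

Answering "Who did ... to ...?" puts focus on the recipient — here, "Felix".
So "only" ranges over recipients; the rest (same agent, thing, setting (Naomi / the parcel / at the clinic)) is presupposed.
Fact (3) keeps same agent, thing, setting (Naomi / the parcel / at the clinic) but has recipient = Marcus; that refutes the reply.
(Fact (4) would refute a reading with focus on the setting — but that is not what the question asks.)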